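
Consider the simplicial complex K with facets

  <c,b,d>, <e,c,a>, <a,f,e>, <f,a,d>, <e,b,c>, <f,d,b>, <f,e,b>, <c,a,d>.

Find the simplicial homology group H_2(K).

H_2 = Z.

K has 6 vertices, 12 edges, 8 triangles.
rank ∂_2 = 7, rank ∂_3 = 0 ⇒ b_2 = 8 − 7 − 0 = 1. So H_2 ≅ Z.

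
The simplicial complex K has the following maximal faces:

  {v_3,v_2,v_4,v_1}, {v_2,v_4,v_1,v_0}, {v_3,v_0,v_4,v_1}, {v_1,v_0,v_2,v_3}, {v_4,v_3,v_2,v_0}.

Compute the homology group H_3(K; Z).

Take the total order v_0 < v_1 < v_2 < v_3 < v_4 on the vertex set. Then K (dimension 3) consists of the simplices:

  0-simplices (5): [v_0], [v_1], [v_2], [v_3], [v_4]
  1-simplices (10): [v_0,v_1], [v_0,v_2], [v_0,v_3], [v_0,v_4], [v_1,v_2], [v_1,v_3], [v_1,v_4], [v_2,v_3], [v_2,v_4], [v_3,v_4]
  2-simplices (10): [v_0,v_1,v_2], [v_0,v_1,v_3], [v_0,v_1,v_4], [v_0,v_2,v_3], [v_0,v_2,v_4], [v_0,v_3,v_4], [v_1,v_2,v_3], [v_1,v_2,v_4], [v_1,v_3,v_4], [v_2,v_3,v_4]
  3-simplices (5): [v_0,v_1,v_2,v_3], [v_0,v_1,v_2,v_4], [v_0,v_1,v_3,v_4], [v_0,v_2,v_3,v_4], [v_1,v_2,v_3,v_4]

so the chain groups are C_0 ≅ Z^5, C_1 ≅ Z^10, C_2 ≅ Z^10, C_3 ≅ Z^5.

Boundary ∂_1: C_1 → C_0 maps an edge to its endpoints' difference, ∂[p,q] = q − p.
The 5×10 boundary matrix has rank 4 and Smith normal form diag(1,1,1,1).

∂_2: C_2 → C_1 sends each 2-simplex [p,q,r] to [q,r] − [p,r] + [p,q]. For instance
  ∂[v_0,v_1,v_3] = [v_1,v_3] − [v_0,v_3] + [v_0,v_1],
  ∂[v_1,v_2,v_3] = [v_2,v_3] − [v_1,v_3] + [v_1,v_2].
The 10×10 boundary matrix has rank 6 and Smith normal form diag(1,1,1,1,1,1).

The boundary map ∂_3: C_3 → C_2 sends each 3-simplex σ to the alternating sum Σ_i (−1)^i (σ with its i-th vertex removed). For instance
  ∂[v_0,v_1,v_2,v_3] = [v_1,v_2,v_3] − [v_0,v_2,v_3] + [v_0,v_1,v_3] − [v_0,v_1,v_2],
  ∂[v_0,v_1,v_3,v_4] = [v_1,v_3,v_4] − [v_0,v_3,v_4] + [v_0,v_1,v_4] − [v_0,v_1,v_3].
The resulting 10×5 matrix has rank 4, and its Smith normal form has invariant factors (1,1,1,1).

From H_k ≅ ker(∂_k) / im(∂_{k+1}) we obtain:

  H_3: rank ker ∂_3 − rank ∂_4 = (5 − 4) − 0 = 1, and there is no ∂_4, so H_3 = Z.

H_3 ≅ Z.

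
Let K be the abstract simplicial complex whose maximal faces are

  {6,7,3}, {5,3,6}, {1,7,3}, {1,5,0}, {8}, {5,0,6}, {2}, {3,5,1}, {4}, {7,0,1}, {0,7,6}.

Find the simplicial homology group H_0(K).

H_0 ≅ Z^4.

Order the vertices as 0 < 1 < 2 < 3 < 4 < 5 < 6 < 7 < 8. Listing each simplex with vertices in this order, K has dimension 2 with simplices:

  0-simplices (9): [0], [1], [2], [3], [4], [5], [6], [7], [8]
  1-simplices (12): [0,1], [0,5], [0,6], [0,7], [1,3], [1,5], [1,7], [3,5], [3,6], [3,7], [5,6], [6,7]
  2-simplices (8): [0,1,5], [0,1,7], [0,5,6], [0,6,7], [1,3,5], [1,3,7], [3,5,6], [3,6,7]

giving chain groups C_0 ≅ Z^9, C_1 ≅ Z^12, C_2 ≅ Z^8.

∂_1: C_1 → C_0 maps an edge to its endpoints' difference, ∂[p,q] = q − p. For instance
  ∂[1,3] = [3] − [1].
The resulting 9×12 matrix has rank 5, and its Smith normal form has invariant factors (1,1,1,1,1).

Boundary ∂_2: C_2 → C_1 maps a triangle to the signed sum of its edges. For instance
  ∂[0,5,6] = [5,6] − [0,6] + [0,5],
  ∂[3,5,6] = [5,6] − [3,6] + [3,5].
The 12×8 boundary matrix has rank 7 and Smith normal form diag(1,1,1,1,1,1,1).

Now H_k = ker ∂_k / im ∂_{k+1}, so:

  H_0: rank C_0 − rank ∂_1 = 9 − 5 = 4, and the invariant factors of ∂_1 are all 1, so H_0 ≅ Z^4.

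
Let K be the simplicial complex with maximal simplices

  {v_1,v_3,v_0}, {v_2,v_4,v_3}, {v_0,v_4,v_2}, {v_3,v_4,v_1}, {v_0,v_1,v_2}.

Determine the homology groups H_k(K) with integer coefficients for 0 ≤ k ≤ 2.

We work with the vertex ordering v_0 < v_1 < v_2 < v_3 < v_4. The simplices of K, each written with vertices in increasing order, are:

  0-simplices (5): [v_0], [v_1], [v_2], [v_3], [v_4]
  1-simplices (10): [v_0,v_1], [v_0,v_2], [v_0,v_3], [v_0,v_4], [v_1,v_2], [v_1,v_3], [v_1,v_4], [v_2,v_3], [v_2,v_4], [v_3,v_4]
  2-simplices (5): [v_0,v_1,v_2], [v_0,v_1,v_3], [v_0,v_2,v_4], [v_1,v_3,v_4], [v_2,v_3,v_4]

giving chain groups C_0 ≅ Z^5, C_1 ≅ Z^10, C_2 ≅ Z^5.

∂_1: C_1 → C_0 maps an edge to its endpoints' difference, ∂[p,q] = q − p. For instance
  ∂[v_2,v_3] = [v_3] − [v_2].
The resulting 5×10 matrix has rank 4, and its Smith normal form has invariant factors (1,1,1,1).

The boundary map ∂_2: C_2 → C_1 sends each 2-simplex [p,q,r] to [q,r] − [p,r] + [p,q]. For instance
  ∂[v_1,v_3,v_4] = [v_3,v_4] − [v_1,v_4] + [v_1,v_3],
  ∂[v_0,v_1,v_2] = [v_1,v_2] − [v_0,v_2] + [v_0,v_1].
The resulting 10×5 matrix has rank 5, and its Smith normal form has invariant factors (1,1,1,1,1).

Reading off H_k = ker ∂_k / im ∂_{k+1}:

  H_0: rank C_0 − rank ∂_1 = 5 − 4 = 1, and the invariant factors of ∂_1 are all 1, so H_0 ≅ Z.
  H_1: rank ker ∂_1 − rank ∂_2 = (10 − 4) − 5 = 1, and the invariant factors of ∂_2 are all 1, so H_1 ≅ Z.
  H_2: rank ker ∂_2 − rank ∂_3 = (5 − 5) − 0 = 0, and there is no ∂_3, so H_2 ≅ 0.

As a check, the Euler characteristic is 5 − 10 + 5 = 0, which agrees with 1 − 1 + 0 = 0.

H_0 = Z,  H_1 = Z,  H_2 = 0.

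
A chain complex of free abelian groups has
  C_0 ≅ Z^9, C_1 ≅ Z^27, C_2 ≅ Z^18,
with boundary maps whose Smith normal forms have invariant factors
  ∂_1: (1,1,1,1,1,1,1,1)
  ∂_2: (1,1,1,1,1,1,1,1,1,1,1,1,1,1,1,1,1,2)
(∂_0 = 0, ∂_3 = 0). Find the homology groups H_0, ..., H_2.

H_0 = Z,  H_1 = Z ⊕ Z/2,  H_2 = 0.

H_0: b_0 = 9 − 0 − 8 = 1; torsion from ∂_1 factors > 1: none. So H_0 = Z.
H_1: b_1 = 27 − 8 − 18 = 1; torsion from ∂_2 factors > 1: [2]. So H_1 = Z ⊕ Z/2.
H_2: b_2 = 18 − 18 − 0 = 0; torsion from ∂_3 factors > 1: none. So H_2 = 0.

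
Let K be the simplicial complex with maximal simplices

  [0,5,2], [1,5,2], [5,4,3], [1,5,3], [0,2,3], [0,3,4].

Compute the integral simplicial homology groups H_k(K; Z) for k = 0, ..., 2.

H_0 = Z,  H_1 = Z,  H_2 = 0.

Order the vertices as 0 < 1 < 2 < 3 < 4 < 5. Listing each simplex with vertices in this order, K has dimension 2 with simplices:

  0-simplices (6): [0], [1], [2], [3], [4], [5]
  1-simplices (12): [0,2], [0,3], [0,4], [0,5], [1,2], [1,3], [1,5], [2,3], [2,5], [3,4], [3,5], [4,5]
  2-simplices (6): [0,2,3], [0,2,5], [0,3,4], [1,2,5], [1,3,5], [3,4,5]

Hence C_0 ≅ Z^6, C_1 ≅ Z^12, C_2 ≅ Z^6.

Boundary ∂_1: C_1 → C_0 sends each edge [p,q] (with p < q) to q − p.
The resulting 6×12 matrix has rank 5, and its Smith normal form has invariant factors (1,1,1,1,1).

The boundary map ∂_2: C_2 → C_1 sends each 2-simplex [p,q,r] to [q,r] − [p,r] + [p,q]. For instance
  ∂[1,3,5] = [3,5] − [1,5] + [1,3],
  ∂[1,2,5] = [2,5] − [1,5] + [1,2].
The 12×6 boundary matrix has rank 6 and Smith normal form diag(1,1,1,1,1,1).

Reading off H_k = ker ∂_k / im ∂_{k+1}:

  H_0: rank C_0 − rank ∂_1 = 6 − 5 = 1, and the invariant factors of ∂_1 are all 1, so H_0 ≅ Z.
  H_1: rank ker ∂_1 − rank ∂_2 = (12 − 5) − 6 = 1, and the invariant factors of ∂_2 are all 1, so H_1 ≅ Z.
  H_2: rank ker ∂_2 − rank ∂_3 = (6 − 6) − 0 = 0, and there is no ∂_3, so H_2 ≅ 0.

As a check, the Euler characteristic is 6 − 12 + 6 = 0, which agrees with 1 − 1 + 0 = 0.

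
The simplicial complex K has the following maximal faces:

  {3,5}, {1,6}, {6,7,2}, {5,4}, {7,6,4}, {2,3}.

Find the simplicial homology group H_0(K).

H_0 = Z.

Fix the vertex order 1 < 2 < 3 < 4 < 5 < 6 < 7 and write every simplex with vertices in increasing order. Then dim K = 2 and the simplices of K are:

  0-simplices (7): [1], [2], [3], [4], [5], [6], [7]
  1-simplices (9): [1,6], [2,3], [2,6], [2,7], [3,5], [4,5], [4,6], [4,7], [6,7]
  2-simplices (2): [2,6,7], [4,6,7]

so the chain groups are C_0 ≅ Z^7, C_1 ≅ Z^9, C_2 ≅ Z^2.

The boundary map ∂_1: C_1 → C_0 sends each edge [p,q] (with p < q) to q − p. For instance
  ∂[2,7] = [7] − [2].
This gives a 7×9 integer matrix of rank 6; reducing to Smith normal form yields diagonal entries (1,1,1,1,1,1).

Boundary ∂_2: C_2 → C_1 acts by ∂[p,q,r] = [q,r] − [p,r] + [p,q]. For instance
  ∂[4,6,7] = [6,7] − [4,7] + [4,6],
  ∂[2,6,7] = [6,7] − [2,7] + [2,6].
The 9×2 boundary matrix has rank 2 and Smith normal form diag(1,1).

Now H_k = ker ∂_k / im ∂_{k+1}, so:

  H_0: rank C_0 − rank ∂_1 = 7 − 6 = 1, and the invariant factors of ∂_1 are all 1, so H_0 ≅ Z.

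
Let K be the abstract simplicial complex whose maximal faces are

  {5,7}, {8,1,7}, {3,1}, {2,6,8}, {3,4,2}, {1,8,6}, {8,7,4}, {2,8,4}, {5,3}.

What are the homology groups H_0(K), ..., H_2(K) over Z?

Take the total order 1 < 2 < 3 < 4 < 5 < 6 < 7 < 8 on the vertex set. Then K (dimension 2) consists of the simplices:

  0-simplices (8): [1], [2], [3], [4], [5], [6], [7], [8]
  1-simplices (15): [1,3], [1,6], [1,7], [1,8], [2,3], [2,4], [2,6], [2,8], [3,4], [3,5], [4,7], [4,8], [5,7], [6,8], [7,8]
  2-simplices (6): [1,6,8], [1,7,8], [2,3,4], [2,4,8], [2,6,8], [4,7,8]

giving chain groups C_0 ≅ Z^8, C_1 ≅ Z^15, C_2 ≅ Z^6.

The boundary map ∂_1: C_1 → C_0 maps an edge to its endpoints' difference, ∂[p,q] = q − p. For instance
  ∂[5,7] = [7] − [5].
As a 8×15 matrix over Z this has rank 7, with invariant factors (1,1,1,1,1,1,1).

The boundary map ∂_2: C_2 → C_1 maps a triangle to the signed sum of its edges. For instance
  ∂[4,7,8] = [7,8] − [4,8] + [4,7],
  ∂[2,6,8] = [6,8] − [2,8] + [2,6].
The resulting 15×6 matrix has rank 6, and its Smith normal form has invariant factors (1,1,1,1,1,1).

Reading off H_k = ker ∂_k / im ∂_{k+1}:

  H_0: rank C_0 − rank ∂_1 = 8 − 7 = 1, and the invariant factors of ∂_1 are all 1, so H_0 ≅ Z.
  H_1: rank ker ∂_1 − rank ∂_2 = (15 − 7) − 6 = 2, and the invariant factors of ∂_2 are all 1, so H_1 ≅ Z^2.
  H_2: rank ker ∂_2 − rank ∂_3 = (6 − 6) − 0 = 0, and there is no ∂_3, so H_2 ≅ 0.

H_0 = Z,  H_1 = Z^2,  H_2 = 0.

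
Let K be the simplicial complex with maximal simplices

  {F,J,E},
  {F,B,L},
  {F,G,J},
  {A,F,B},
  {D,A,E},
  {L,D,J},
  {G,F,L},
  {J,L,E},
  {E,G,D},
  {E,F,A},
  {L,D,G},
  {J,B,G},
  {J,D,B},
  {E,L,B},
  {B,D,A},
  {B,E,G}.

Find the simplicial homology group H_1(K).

K has 8 vertices, 24 edges, 16 triangles.
rank ∂_1 = 7, rank ∂_2 = 15 ⇒ b_1 = 24 − 7 − 15 = 2; all invariant factors of ∂_2 are 1 so no torsion. So H_1 = Z^2.

H_1 = Z^2.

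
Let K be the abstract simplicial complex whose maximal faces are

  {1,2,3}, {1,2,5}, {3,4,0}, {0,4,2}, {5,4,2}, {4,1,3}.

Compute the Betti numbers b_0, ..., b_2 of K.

b_0 = 1, b_1 = 1, b_2 = 0.

Fix the vertex order 0 < 1 < 2 < 3 < 4 < 5 and write every simplex with vertices in increasing order. Then dim K = 2 and the simplices of K are:

  0-simplices (6): [0], [1], [2], [3], [4], [5]
  1-simplices (12): [0,2], [0,3], [0,4], [1,2], [1,3], [1,4], [1,5], [2,3], [2,4], [2,5], [3,4], [4,5]
  2-simplices (6): [0,2,4], [0,3,4], [1,2,3], [1,2,5], [1,3,4], [2,4,5]

giving chain groups C_0 ≅ Z^6, C_1 ≅ Z^12, C_2 ≅ Z^6.

∂_1: C_1 → C_0 sends each edge [p,q] (with p < q) to q − p. For instance
  ∂[0,3] = [3] − [0].
This gives a 6×12 integer matrix of rank 5; reducing to Smith normal form yields diagonal entries (1,1,1,1,1).

Boundary ∂_2: C_2 → C_1 maps a triangle to the signed sum of its edges. For instance
  ∂[2,4,5] = [4,5] − [2,5] + [2,4],
  ∂[1,2,3] = [2,3] − [1,3] + [1,2].
This gives a 12×6 integer matrix of rank 6; reducing to Smith normal form yields diagonal entries (1,1,1,1,1,1).

Now H_k = ker ∂_k / im ∂_{k+1}, so:

  H_0: rank C_0 − rank ∂_1 = 6 − 5 = 1, and the invariant factors of ∂_1 are all 1, so H_0 = Z.
  H_1: rank ker ∂_1 − rank ∂_2 = (12 − 5) − 6 = 1, and the invariant factors of ∂_2 are all 1, so H_1 = Z.
  H_2: rank ker ∂_2 − rank ∂_3 = (6 − 6) − 0 = 0, and there is no ∂_3, so H_2 = 0.

Hence the Betti numbers are b_0 = 1, b_1 = 1, b_2 = 0.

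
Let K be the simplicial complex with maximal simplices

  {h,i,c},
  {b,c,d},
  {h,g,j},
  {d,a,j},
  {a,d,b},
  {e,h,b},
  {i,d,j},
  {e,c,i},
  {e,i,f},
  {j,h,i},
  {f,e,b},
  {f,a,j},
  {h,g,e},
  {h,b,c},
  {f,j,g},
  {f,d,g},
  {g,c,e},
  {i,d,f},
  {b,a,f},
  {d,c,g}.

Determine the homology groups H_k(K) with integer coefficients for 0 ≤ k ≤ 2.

We work with the vertex ordering a < b < c < d < e < f < g < h < i < j. The simplices of K, each written with vertices in increasing order, are:

  0-simplices (10): a, b, c, d, e, f, g, h, i, j
  1-simplices (30): ab, ad, af, aj, bc, bd, be, bf, bh, cd, ce, cg, ch, ci, df, dg, di, dj, ef, eg, eh, ei, fg, fi, fj, gh, gj, hi, hj, ij
  2-simplices (20): abd, abf, adj, afj, bcd, bch, bef, beh, cdg, ceg, cei, chi, dfg, dfi, dij, efi, egh, fgj, ghj, hij

giving chain groups C_0 ≅ Z^10, C_1 ≅ Z^30, C_2 ≅ Z^20.

∂_1: C_1 → C_0 sends each edge [p,q] (with p < q) to q − p. For instance
  ∂ad = d − a.
As a 10×30 matrix over Z this has rank 9, with invariant factors (1,1,1,1,1,1,1,1,1).

∂_2: C_2 → C_1 sends each 2-simplex [p,q,r] to [q,r] − [p,r] + [p,q]. For instance
  ∂hij = ij − hj + hi,
  ∂afj = fj − aj + af.
As a 30×20 matrix over Z this has rank 20, with invariant factors (1,1,1,1,1,1,1,1,1,1,1,1,1,1,1,1,1,1,1,2).

Now H_k = ker ∂_k / im ∂_{k+1}, so:

  H_0: rank C_0 − rank ∂_1 = 10 − 9 = 1, and the invariant factors of ∂_1 are all 1, so H_0 ≅ Z.
  H_1: rank ker ∂_1 − rank ∂_2 = (30 − 9) − 20 = 1, and ∂_2 has invariant factor 2 > 1, so H_1 ≅ Z ⊕ Z/2.
  H_2: rank ker ∂_2 − rank ∂_3 = (20 − 20) − 0 = 0, and there is no ∂_3, so H_2 ≅ 0.

(K is a triangulation of the Klein bottle.)

H_0 ≅ Z,  H_1 ≅ Z ⊕ Z/2,  H_2 = 0.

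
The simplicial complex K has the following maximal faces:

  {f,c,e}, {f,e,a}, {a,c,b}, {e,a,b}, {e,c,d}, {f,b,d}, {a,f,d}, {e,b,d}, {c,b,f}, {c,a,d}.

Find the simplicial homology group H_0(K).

H_0 = Z.

Fix the vertex order a < b < c < d < e < f and write every simplex with vertices in increasing order. Then dim K = 2 and the simplices of K are:

  0-simplices (6): a, b, c, d, e, f
  1-simplices (15): ab, ac, ad, ae, af, bc, bd, be, bf, cd, ce, cf, de, df, ef
  2-simplices (10): abc, abe, acd, adf, aef, bcf, bde, bdf, cde, cef

giving chain groups C_0 ≅ Z^6, C_1 ≅ Z^15, C_2 ≅ Z^10.

The boundary map ∂_1: C_1 → C_0 maps an edge to its endpoints' difference, ∂[p,q] = q − p. For instance
  ∂ce = e − c.
The 6×15 boundary matrix has rank 5 and Smith normal form diag(1,1,1,1,1).

The boundary map ∂_2: C_2 → C_1 maps a triangle to the signed sum of its edges. For instance
  ∂bcf = cf − bf + bc,
  ∂acd = cd − ad + ac.
The resulting 15×10 matrix has rank 10, and its Smith normal form has invariant factors (1,1,1,1,1,1,1,1,1,2).

Reading off H_k = ker ∂_k / im ∂_{k+1}:

  H_0: rank C_0 − rank ∂_1 = 6 − 5 = 1, and the invariant factors of ∂_1 are all 1, so H_0 = Z.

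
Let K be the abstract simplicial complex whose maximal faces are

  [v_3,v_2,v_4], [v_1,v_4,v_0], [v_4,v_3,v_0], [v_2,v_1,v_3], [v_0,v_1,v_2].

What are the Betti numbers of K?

b_0 = 1, b_1 = 1, b_2 = 0.

Take the total order v_0 < v_1 < v_2 < v_3 < v_4 on the vertex set. Then K (dimension 2) consists of the simplices:

  0-simplices (5): [v_0], [v_1], [v_2], [v_3], [v_4]
  1-simplices (10): [v_0,v_1], [v_0,v_2], [v_0,v_3], [v_0,v_4], [v_1,v_2], [v_1,v_3], [v_1,v_4], [v_2,v_3], [v_2,v_4], [v_3,v_4]
  2-simplices (5): [v_0,v_1,v_2], [v_0,v_1,v_4], [v_0,v_3,v_4], [v_1,v_2,v_3], [v_2,v_3,v_4]

so the chain groups are C_0 ≅ Z^5, C_1 ≅ Z^10, C_2 ≅ Z^5.

Boundary ∂_1: C_1 → C_0 sends each edge [p,q] (with p < q) to q − p. For instance
  ∂[v_2,v_4] = [v_4] − [v_2].
This gives a 5×10 integer matrix of rank 4; reducing to Smith normal form yields diagonal entries (1,1,1,1).

∂_2: C_2 → C_1 maps a triangle to the signed sum of its edges. For instance
  ∂[v_0,v_3,v_4] = [v_3,v_4] − [v_0,v_4] + [v_0,v_3],
  ∂[v_2,v_3,v_4] = [v_3,v_4] − [v_2,v_4] + [v_2,v_3].
The resulting 10×5 matrix has rank 5, and its Smith normal form has invariant factors (1,1,1,1,1).

Reading off H_k = ker ∂_k / im ∂_{k+1}:

  H_0: rank C_0 − rank ∂_1 = 5 − 4 = 1, and the invariant factors of ∂_1 are all 1, so H_0 = Z.
  H_1: rank ker ∂_1 − rank ∂_2 = (10 − 4) − 5 = 1, and the invariant factors of ∂_2 are all 1, so H_1 = Z.
  H_2: rank ker ∂_2 − rank ∂_3 = (5 − 5) − 0 = 0, and there is no ∂_3, so H_2 = 0.

(K is a triangulation of the Möbius band.)

Hence the Betti numbers are b_0 = 1, b_1 = 1, b_2 = 0.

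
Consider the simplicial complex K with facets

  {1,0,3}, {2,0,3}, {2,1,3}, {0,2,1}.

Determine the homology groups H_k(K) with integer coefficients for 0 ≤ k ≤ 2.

K has 4 vertices, 6 edges, 4 triangles.
rank ∂_0 = 0, rank ∂_1 = 3 ⇒ b_0 = 4 − 0 − 3 = 1; all invariant factors of ∂_1 are 1 so no torsion. So H_0 ≅ Z.
rank ∂_1 = 3, rank ∂_2 = 3 ⇒ b_1 = 6 − 3 − 3 = 0; all invariant factors of ∂_2 are 1 so no torsion. So H_1 ≅ 0.
rank ∂_2 = 3, rank ∂_3 = 0 ⇒ b_2 = 4 − 3 − 0 = 1. So H_2 ≅ Z.

H_0 = Z,  H_1 = 0,  H_2 = Z.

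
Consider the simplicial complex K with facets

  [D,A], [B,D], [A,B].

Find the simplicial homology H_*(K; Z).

H_0 = Z,  H_1 = Z.

Fix the vertex order A < B < D and write every simplex with vertices in increasing order. Then dim K = 1 and the simplices of K are:

  0-simplices (3): A, B, D
  1-simplices (3): AB, AD, BD

Hence C_0 ≅ Z^3, C_1 ≅ Z^3.

∂_1: C_1 → C_0 maps an edge to its endpoints' difference, ∂[p,q] = q − p.
This gives a 3×3 integer matrix of rank 2; reducing to Smith normal form yields diagonal entries (1,1).

From H_k ≅ ker(∂_k) / im(∂_{k+1}) we obtain:

  H_0: rank C_0 − rank ∂_1 = 3 − 2 = 1, and the invariant factors of ∂_1 are all 1, so H_0 ≅ Z.
  H_1: rank ker ∂_1 − rank ∂_2 = (3 − 2) − 0 = 1, and there is no ∂_2, so H_1 ≅ Z.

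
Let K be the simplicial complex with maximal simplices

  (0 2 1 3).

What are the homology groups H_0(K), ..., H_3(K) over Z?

Fix the vertex order 0 < 1 < 2 < 3 and write every simplex with vertices in increasing order. Then dim K = 3 and the simplices of K are:

  0-simplices (4): [0], [1], [2], [3]
  1-simplices (6): [0,1], [0,2], [0,3], [1,2], [1,3], [2,3]
  2-simplices (4): [0,1,2], [0,1,3], [0,2,3], [1,2,3]
  3-simplices (1): [0,1,2,3]

giving chain groups C_0 ≅ Z^4, C_1 ≅ Z^6, C_2 ≅ Z^4, C_3 ≅ Z^1.

∂_1: C_1 → C_0 maps an edge to its endpoints' difference, ∂[p,q] = q − p. For instance
  ∂[2,3] = [3] − [2].
As a 4×6 matrix over Z this has rank 3, with invariant factors (1,1,1).

Boundary ∂_2: C_2 → C_1 maps a triangle to the signed sum of its edges. For instance
  ∂[1,2,3] = [2,3] − [1,3] + [1,2],
  ∂[0,1,3] = [1,3] − [0,3] + [0,1].
The resulting 6×4 matrix has rank 3, and its Smith normal form has invariant factors (1,1,1).

Boundary ∂_3: C_3 → C_2 sends each 3-simplex σ to the alternating sum Σ_i (−1)^i (σ with its i-th vertex removed). For instance
  ∂[0,1,2,3] = [1,2,3] − [0,2,3] + [0,1,3] − [0,1,2].
The 4×1 boundary matrix has rank 1 and Smith normal form diag(1).

Computing H_k = (kernel of ∂_k) / (image of ∂_{k+1}):

  H_0: rank C_0 − rank ∂_1 = 4 − 3 = 1, and the invariant factors of ∂_1 are all 1, so H_0 = Z.
  H_1: rank ker ∂_1 − rank ∂_2 = (6 − 3) − 3 = 0, and the invariant factors of ∂_2 are all 1, so H_1 = 0.
  H_2: rank ker ∂_2 − rank ∂_3 = (4 − 3) − 1 = 0, and the invariant factors of ∂_3 are all 1, so H_2 = 0.
  H_3: rank ker ∂_3 − rank ∂_4 = (1 − 1) − 0 = 0, and there is no ∂_4, so H_3 = 0.

H_0 ≅ Z,  H_1 = 0,  H_2 = 0,  H_3 = 0.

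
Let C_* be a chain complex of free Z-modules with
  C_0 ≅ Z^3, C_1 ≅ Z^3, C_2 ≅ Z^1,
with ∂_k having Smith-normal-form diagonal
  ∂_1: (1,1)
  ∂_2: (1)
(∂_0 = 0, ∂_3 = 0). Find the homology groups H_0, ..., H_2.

H_0 = Z,  H_1 = 0,  H_2 = 0.

H_0: b_0 = 3 − 0 − 2 = 1; torsion from ∂_1 factors > 1: none. So H_0 = Z.
H_1: b_1 = 3 − 2 − 1 = 0; torsion from ∂_2 factors > 1: none. So H_1 = 0.
H_2: b_2 = 1 − 1 − 0 = 0; torsion from ∂_3 factors > 1: none. So H_2 = 0.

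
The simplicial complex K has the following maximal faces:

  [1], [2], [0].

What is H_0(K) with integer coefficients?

K has 3 vertices.
rank ∂_0 = 0, rank ∂_1 = 0 ⇒ b_0 = 3 − 0 − 0 = 3. So H_0 ≅ Z^3.

H_0 ≅ Z^3.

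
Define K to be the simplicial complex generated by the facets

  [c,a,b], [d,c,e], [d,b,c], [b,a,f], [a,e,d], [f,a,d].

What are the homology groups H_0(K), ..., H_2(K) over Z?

H_0 = Z,  H_1 = Z,  H_2 = 0.

We work with the vertex ordering a < b < c < d < e < f. The simplices of K, each written with vertices in increasing order, are:

  0-simplices (6): a, b, c, d, e, f
  1-simplices (12): ab, ac, ad, ae, af, bc, bd, bf, cd, ce, de, df
  2-simplices (6): abc, abf, ade, adf, bcd, cde

so the chain groups are C_0 ≅ Z^6, C_1 ≅ Z^12, C_2 ≅ Z^6.

Boundary ∂_1: C_1 → C_0 maps an edge to its endpoints' difference, ∂[p,q] = q − p.
As a 6×12 matrix over Z this has rank 5, with invariant factors (1,1,1,1,1).

The boundary map ∂_2: C_2 → C_1 maps a triangle to the signed sum of its edges. For instance
  ∂bcd = cd − bd + bc,
  ∂abf = bf − af + ab.
This gives a 12×6 integer matrix of rank 6; reducing to Smith normal form yields diagonal entries (1,1,1,1,1,1).

From H_k ≅ ker(∂_k) / im(∂_{k+1}) we obtain:

  H_0: rank C_0 − rank ∂_1 = 6 − 5 = 1, and the invariant factors of ∂_1 are all 1, so H_0 = Z.
  H_1: rank ker ∂_1 − rank ∂_2 = (12 − 5) − 6 = 1, and the invariant factors of ∂_2 are all 1, so H_1 = Z.
  H_2: rank ker ∂_2 − rank ∂_3 = (6 − 6) − 0 = 0, and there is no ∂_3, so H_2 = 0.

As a check, the Euler characteristic is 6 − 12 + 6 = 0, which agrees with 1 − 1 + 0 = 0.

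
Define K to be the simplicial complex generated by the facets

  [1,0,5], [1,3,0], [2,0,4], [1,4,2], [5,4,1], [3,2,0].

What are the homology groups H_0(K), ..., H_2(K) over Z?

H_0 = Z,  H_1 = Z,  H_2 = 0.

We work with the vertex ordering 0 < 1 < 2 < 3 < 4 < 5. The simplices of K, each written with vertices in increasing order, are:

  0-simplices (6): [0], [1], [2], [3], [4], [5]
  1-simplices (12): [0,1], [0,2], [0,3], [0,4], [0,5], [1,2], [1,3], [1,4], [1,5], [2,3], [2,4], [4,5]
  2-simplices (6): [0,1,3], [0,1,5], [0,2,3], [0,2,4], [1,2,4], [1,4,5]

so the chain groups are C_0 ≅ Z^6, C_1 ≅ Z^12, C_2 ≅ Z^6.

The boundary map ∂_1: C_1 → C_0 sends each edge [p,q] (with p < q) to q − p.
The resulting 6×12 matrix has rank 5, and its Smith normal form has invariant factors (1,1,1,1,1).

Boundary ∂_2: C_2 → C_1 acts by ∂[p,q,r] = [q,r] − [p,r] + [p,q]. For instance
  ∂[1,2,4] = [2,4] − [1,4] + [1,2],
  ∂[0,1,5] = [1,5] − [0,5] + [0,1].
This gives a 12×6 integer matrix of rank 6; reducing to Smith normal form yields diagonal entries (1,1,1,1,1,1).

Computing H_k = (kernel of ∂_k) / (image of ∂_{k+1}):

  H_0: rank C_0 − rank ∂_1 = 6 − 5 = 1, and the invariant factors of ∂_1 are all 1, so H_0 ≅ Z.
  H_1: rank ker ∂_1 − rank ∂_2 = (12 − 5) − 6 = 1, and the invariant factors of ∂_2 are all 1, so H_1 ≅ Z.
  H_2: rank ker ∂_2 − rank ∂_3 = (6 − 6) − 0 = 0, and there is no ∂_3, so H_2 ≅ 0.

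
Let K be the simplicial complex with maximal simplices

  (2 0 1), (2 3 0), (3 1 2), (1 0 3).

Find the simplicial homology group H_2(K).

H_2 ≅ Z.

K has 4 vertices, 6 edges, 4 triangles.
rank ∂_2 = 3, rank ∂_3 = 0 ⇒ b_2 = 4 − 3 − 0 = 1. So H_2 = Z.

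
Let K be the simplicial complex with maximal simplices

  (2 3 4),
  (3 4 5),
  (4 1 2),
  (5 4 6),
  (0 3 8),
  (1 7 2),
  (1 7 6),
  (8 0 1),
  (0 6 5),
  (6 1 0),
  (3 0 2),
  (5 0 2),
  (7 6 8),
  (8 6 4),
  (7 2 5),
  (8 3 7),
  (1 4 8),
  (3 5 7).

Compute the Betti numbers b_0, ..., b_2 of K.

We work with the vertex ordering 0 < 1 < 2 < 3 < 4 < 5 < 6 < 7 < 8. The simplices of K, each written with vertices in increasing order, are:

  0-simplices (9): [0], [1], [2], [3], [4], [5], [6], [7], [8]
  1-simplices (27): (27 of them)
  2-simplices (18): [0,1,6], [0,1,8], [0,2,3], [0,2,5], [0,3,8], [0,5,6], [1,2,4], [1,2,7], [1,4,8], [1,6,7], [2,3,4], [2,5,7], [3,4,5], [3,5,7], [3,7,8], [4,5,6], [4,6,8], [6,7,8]

so the chain groups are C_0 ≅ Z^9, C_1 ≅ Z^27, C_2 ≅ Z^18.

Boundary ∂_1: C_1 → C_0 maps an edge to its endpoints' difference, ∂[p,q] = q − p. For instance
  ∂[0,3] = [3] − [0].
As a 9×27 matrix over Z this has rank 8, with invariant factors (1,1,1,1,1,1,1,1).

Boundary ∂_2: C_2 → C_1 maps a triangle to the signed sum of its edges. For instance
  ∂[0,3,8] = [3,8] − [0,8] + [0,3],
  ∂[2,5,7] = [5,7] − [2,7] + [2,5].
As a 27×18 matrix over Z this has rank 18, with invariant factors (1,1,1,1,1,1,1,1,1,1,1,1,1,1,1,1,1,2).

From H_k ≅ ker(∂_k) / im(∂_{k+1}) we obtain:

  H_0: rank C_0 − rank ∂_1 = 9 − 8 = 1, and the invariant factors of ∂_1 are all 1, so H_0 = Z.
  H_1: rank ker ∂_1 − rank ∂_2 = (27 − 8) − 18 = 1, and ∂_2 has invariant factor 2 > 1, so H_1 = Z × Z/2.
  H_2: rank ker ∂_2 − rank ∂_3 = (18 − 18) − 0 = 0, and there is no ∂_3, so H_2 = 0.

As a check, the Euler characteristic is 9 − 27 + 18 = 0, which agrees with 1 − 1 + 0 = 0.
(K is a triangulation of the Klein bottle.)

Hence the Betti numbers are b_0 = 1, b_1 = 1, b_2 = 0.

b_0 = 1, b_1 = 1, b_2 = 0.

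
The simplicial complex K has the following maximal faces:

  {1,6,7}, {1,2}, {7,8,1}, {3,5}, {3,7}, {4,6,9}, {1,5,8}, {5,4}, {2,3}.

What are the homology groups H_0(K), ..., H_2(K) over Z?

We work with the vertex ordering 1 < 2 < 3 < 4 < 5 < 6 < 7 < 8 < 9. The simplices of K, each written with vertices in increasing order, are:

  0-simplices (9): [1], [2], [3], [4], [5], [6], [7], [8], [9]
  1-simplices (15): [1,2], [1,5], [1,6], [1,7], [1,8], [2,3], [3,5], [3,7], [4,5], [4,6], [4,9], [5,8], [6,7], [6,9], [7,8]
  2-simplices (4): [1,5,8], [1,6,7], [1,7,8], [4,6,9]

giving chain groups C_0 ≅ Z^9, C_1 ≅ Z^15, C_2 ≅ Z^4.

Boundary ∂_1: C_1 → C_0 sends each edge [p,q] (with p < q) to q − p. For instance
  ∂[4,9] = [9] − [4].
The resulting 9×15 matrix has rank 8, and its Smith normal form has invariant factors (1,1,1,1,1,1,1,1).

∂_2: C_2 → C_1 acts by ∂[p,q,r] = [q,r] − [p,r] + [p,q]. For instance
  ∂[1,6,7] = [6,7] − [1,7] + [1,6],
  ∂[4,6,9] = [6,9] − [4,9] + [4,6].
As a 15×4 matrix over Z this has rank 4, with invariant factors (1,1,1,1).

Computing H_k = (kernel of ∂_k) / (image of ∂_{k+1}):

  H_0: rank C_0 − rank ∂_1 = 9 − 8 = 1, and the invariant factors of ∂_1 are all 1, so H_0 ≅ Z.
  H_1: rank ker ∂_1 − rank ∂_2 = (15 − 8) − 4 = 3, and the invariant factors of ∂_2 are all 1, so H_1 ≅ Z^3.
  H_2: rank ker ∂_2 − rank ∂_3 = (4 − 4) − 0 = 0, and there is no ∂_3, so H_2 ≅ 0.

H_0 ≅ Z,  H_1 ≅ Z^3,  H_2 = 0.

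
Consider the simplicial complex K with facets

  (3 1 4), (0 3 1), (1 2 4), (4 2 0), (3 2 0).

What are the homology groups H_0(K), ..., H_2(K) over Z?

Take the total order 0 < 1 < 2 < 3 < 4 on the vertex set. Then K (dimension 2) consists of the simplices:

  0-simplices (5): [0], [1], [2], [3], [4]
  1-simplices (10): [0,1], [0,2], [0,3], [0,4], [1,2], [1,3], [1,4], [2,3], [2,4], [3,4]
  2-simplices (5): [0,1,3], [0,2,3], [0,2,4], [1,2,4], [1,3,4]

so the chain groups are C_0 ≅ Z^5, C_1 ≅ Z^10, C_2 ≅ Z^5.

Boundary ∂_1: C_1 → C_0 is given by ∂[p,q] = [q] − [p].
The 5×10 boundary matrix has rank 4 and Smith normal form diag(1,1,1,1).

The boundary map ∂_2: C_2 → C_1 sends each 2-simplex [p,q,r] to [q,r] − [p,r] + [p,q]. For instance
  ∂[1,2,4] = [2,4] − [1,4] + [1,2],
  ∂[1,3,4] = [3,4] − [1,4] + [1,3].
As a 10×5 matrix over Z this has rank 5, with invariant factors (1,1,1,1,1).

Computing H_k = (kernel of ∂_k) / (image of ∂_{k+1}):

  H_0: rank C_0 − rank ∂_1 = 5 − 4 = 1, and the invariant factors of ∂_1 are all 1, so H_0 = Z.
  H_1: rank ker ∂_1 − rank ∂_2 = (10 − 4) − 5 = 1, and the invariant factors of ∂_2 are all 1, so H_1 = Z.
  H_2: rank ker ∂_2 − rank ∂_3 = (5 − 5) − 0 = 0, and there is no ∂_3, so H_2 = 0.

(K is a triangulation of the Möbius band.)

H_0 = Z,  H_1 = Z,  H_2 = 0.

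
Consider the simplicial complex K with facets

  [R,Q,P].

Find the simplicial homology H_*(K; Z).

H_0 = Z,  H_1 = 0,  H_2 = 0.

Fix the vertex order P < Q < R and write every simplex with vertices in increasing order. Then dim K = 2 and the simplices of K are:

  0-simplices (3): P, Q, R
  1-simplices (3): PQ, PR, QR
  2-simplices (1): PQR

giving chain groups C_0 ≅ Z^3, C_1 ≅ Z^3, C_2 ≅ Z^1.

∂_1: C_1 → C_0 sends each edge [p,q] (with p < q) to q − p. For instance
  ∂QR = R − Q.
The resulting 3×3 matrix has rank 2, and its Smith normal form has invariant factors (1,1).

Boundary ∂_2: C_2 → C_1 maps a triangle to the signed sum of its edges. For instance
  ∂PQR = QR − PR + PQ.
As a 3×1 matrix over Z this has rank 1, with invariant factors (1).

Reading off H_k = ker ∂_k / im ∂_{k+1}:

  H_0: rank C_0 − rank ∂_1 = 3 − 2 = 1, and the invariant factors of ∂_1 are all 1, so H_0 = Z.
  H_1: rank ker ∂_1 − rank ∂_2 = (3 − 2) − 1 = 0, and the invariant factors of ∂_2 are all 1, so H_1 = 0.
  H_2: rank ker ∂_2 − rank ∂_3 = (1 − 1) − 0 = 0, and there is no ∂_3, so H_2 = 0.

As a check, the Euler characteristic is 3 − 3 + 1 = 1, which agrees with 1 − 0 + 0 = 1.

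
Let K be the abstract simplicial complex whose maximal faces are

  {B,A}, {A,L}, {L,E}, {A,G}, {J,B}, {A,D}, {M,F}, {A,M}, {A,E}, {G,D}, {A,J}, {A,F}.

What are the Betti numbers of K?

Take the total order A < B < D < E < F < G < J < L < M on the vertex set. Then K (dimension 1) consists of the simplices:

  0-simplices (9): A, B, D, E, F, G, J, L, M
  1-simplices (12): AB, AD, AE, AF, AG, AJ, AL, AM, BJ, DG, EL, FM

so the chain groups are C_0 ≅ Z^9, C_1 ≅ Z^12.

Boundary ∂_1: C_1 → C_0 maps an edge to its endpoints' difference, ∂[p,q] = q − p.
The 9×12 boundary matrix has rank 8 and Smith normal form diag(1,1,1,1,1,1,1,1).

Reading off H_k = ker ∂_k / im ∂_{k+1}:

  H_0: rank C_0 − rank ∂_1 = 9 − 8 = 1, and the invariant factors of ∂_1 are all 1, so H_0 = Z.
  H_1: rank ker ∂_1 − rank ∂_2 = (12 − 8) − 0 = 4, and there is no ∂_2, so H_1 = Z^4.

As a check, the Euler characteristic is 9 − 12 = -3, which agrees with 1 − 4 = -3.

Hence the Betti numbers are b_0 = 1, b_1 = 4.

b_0 = 1, b_1 = 4.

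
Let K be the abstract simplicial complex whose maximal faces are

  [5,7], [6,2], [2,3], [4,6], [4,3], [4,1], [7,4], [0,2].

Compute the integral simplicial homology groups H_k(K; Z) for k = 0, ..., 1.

We work with the vertex ordering 0 < 1 < 2 < 3 < 4 < 5 < 6 < 7. The simplices of K, each written with vertices in increasing order, are:

  0-simplices (8): [0], [1], [2], [3], [4], [5], [6], [7]
  1-simplices (8): [0,2], [1,4], [2,3], [2,6], [3,4], [4,6], [4,7], [5,7]

so the chain groups are C_0 ≅ Z^8, C_1 ≅ Z^8.

Boundary ∂_1: C_1 → C_0 sends each edge [p,q] (with p < q) to q − p.
The resulting 8×8 matrix has rank 7, and its Smith normal form has invariant factors (1,1,1,1,1,1,1).

From H_k ≅ ker(∂_k) / im(∂_{k+1}) we obtain:

  H_0: rank C_0 − rank ∂_1 = 8 − 7 = 1, and the invariant factors of ∂_1 are all 1, so H_0 ≅ Z.
  H_1: rank ker ∂_1 − rank ∂_2 = (8 − 7) − 0 = 1, and there is no ∂_2, so H_1 ≅ Z.

As a check, the Euler characteristic is 8 − 8 = 0, which agrees with 1 − 1 = 0.

H_0 = Z,  H_1 = Z.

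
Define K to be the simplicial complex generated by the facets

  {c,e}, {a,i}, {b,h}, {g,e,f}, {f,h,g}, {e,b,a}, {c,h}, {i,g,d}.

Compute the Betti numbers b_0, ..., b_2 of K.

K has 9 vertices, 15 edges, 4 triangles.
rank ∂_0 = 0, rank ∂_1 = 8 ⇒ b_0 = 9 − 0 − 8 = 1; all invariant factors of ∂_1 are 1 so no torsion. So H_0 ≅ Z.
rank ∂_1 = 8, rank ∂_2 = 4 ⇒ b_1 = 15 − 8 − 4 = 3; all invariant factors of ∂_2 are 1 so no torsion. So H_1 ≅ Z^3.
rank ∂_2 = 4, rank ∂_3 = 0 ⇒ b_2 = 4 − 4 − 0 = 0. So H_2 ≅ 0.

b_0 = 1, b_1 = 3, b_2 = 0.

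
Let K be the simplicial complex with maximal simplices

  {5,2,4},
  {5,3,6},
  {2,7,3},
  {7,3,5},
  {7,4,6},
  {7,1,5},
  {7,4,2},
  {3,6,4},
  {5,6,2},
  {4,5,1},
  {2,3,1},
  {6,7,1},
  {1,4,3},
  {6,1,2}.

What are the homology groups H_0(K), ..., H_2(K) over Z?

H_0 ≅ Z,  H_1 ≅ Z^2,  H_2 ≅ Z.

We work with the vertex ordering 1 < 2 < 3 < 4 < 5 < 6 < 7. The simplices of K, each written with vertices in increasing order, are:

  0-simplices (7): [1], [2], [3], [4], [5], [6], [7]
  1-simplices (21): [1,2], [1,3], [1,4], [1,5], [1,6], [1,7], [2,3], [2,4], [2,5], [2,6], [2,7], [3,4], [3,5], [3,6], [3,7], [4,5], [4,6], [4,7], [5,6], [5,7], [6,7]
  2-simplices (14): [1,2,3], [1,2,6], [1,3,4], [1,4,5], [1,5,7], [1,6,7], [2,3,7], [2,4,5], [2,4,7], [2,5,6], [3,4,6], [3,5,6], [3,5,7], [4,6,7]

giving chain groups C_0 ≅ Z^7, C_1 ≅ Z^21, C_2 ≅ Z^14.

The boundary map ∂_1: C_1 → C_0 is given by ∂[p,q] = [q] − [p]. For instance
  ∂[2,4] = [4] − [2].
This gives a 7×21 integer matrix of rank 6; reducing to Smith normal form yields diagonal entries (1,1,1,1,1,1).

Boundary ∂_2: C_2 → C_1 sends each 2-simplex [p,q,r] to [q,r] − [p,r] + [p,q]. For instance
  ∂[4,6,7] = [6,7] − [4,7] + [4,6],
  ∂[1,5,7] = [5,7] − [1,7] + [1,5].
The 21×14 boundary matrix has rank 13 and Smith normal form diag(1,1,1,1,1,1,1,1,1,1,1,1,1).

Computing H_k = (kernel of ∂_k) / (image of ∂_{k+1}):

  H_0: rank C_0 − rank ∂_1 = 7 − 6 = 1, and the invariant factors of ∂_1 are all 1, so H_0 ≅ Z.
  H_1: rank ker ∂_1 − rank ∂_2 = (21 − 6) − 13 = 2, and the invariant factors of ∂_2 are all 1, so H_1 ≅ Z^2.
  H_2: rank ker ∂_2 − rank ∂_3 = (14 − 13) − 0 = 1, and there is no ∂_3, so H_2 ≅ Z.

As a check, the Euler characteristic is 7 − 21 + 14 = 0, which agrees with 1 − 2 + 1 = 0.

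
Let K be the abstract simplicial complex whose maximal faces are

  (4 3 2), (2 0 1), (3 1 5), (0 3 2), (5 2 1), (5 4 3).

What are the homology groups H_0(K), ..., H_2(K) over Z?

Fix the vertex order 0 < 1 < 2 < 3 < 4 < 5 and write every simplex with vertices in increasing order. Then dim K = 2 and the simplices of K are:

  0-simplices (6): [0], [1], [2], [3], [4], [5]
  1-simplices (12): [0,1], [0,2], [0,3], [1,2], [1,3], [1,5], [2,3], [2,4], [2,5], [3,4], [3,5], [4,5]
  2-simplices (6): [0,1,2], [0,2,3], [1,2,5], [1,3,5], [2,3,4], [3,4,5]

so the chain groups are C_0 ≅ Z^6, C_1 ≅ Z^12, C_2 ≅ Z^6.

The boundary map ∂_1: C_1 → C_0 sends each edge [p,q] (with p < q) to q − p.
This gives a 6×12 integer matrix of rank 5; reducing to Smith normal form yields diagonal entries (1,1,1,1,1).

∂_2: C_2 → C_1 maps a triangle to the signed sum of its edges. For instance
  ∂[0,2,3] = [2,3] − [0,3] + [0,2],
  ∂[0,1,2] = [1,2] − [0,2] + [0,1].
As a 12×6 matrix over Z this has rank 6, with invariant factors (1,1,1,1,1,1).

Reading off H_k = ker ∂_k / im ∂_{k+1}:

  H_0: rank C_0 − rank ∂_1 = 6 − 5 = 1, and the invariant factors of ∂_1 are all 1, so H_0 = Z.
  H_1: rank ker ∂_1 − rank ∂_2 = (12 − 5) − 6 = 1, and the invariant factors of ∂_2 are all 1, so H_1 = Z.
  H_2: rank ker ∂_2 − rank ∂_3 = (6 − 6) − 0 = 0, and there is no ∂_3, so H_2 = 0.

(K is a triangulation of the cylinder S^1 x I.)

H_0 = Z,  H_1 = Z,  H_2 = 0.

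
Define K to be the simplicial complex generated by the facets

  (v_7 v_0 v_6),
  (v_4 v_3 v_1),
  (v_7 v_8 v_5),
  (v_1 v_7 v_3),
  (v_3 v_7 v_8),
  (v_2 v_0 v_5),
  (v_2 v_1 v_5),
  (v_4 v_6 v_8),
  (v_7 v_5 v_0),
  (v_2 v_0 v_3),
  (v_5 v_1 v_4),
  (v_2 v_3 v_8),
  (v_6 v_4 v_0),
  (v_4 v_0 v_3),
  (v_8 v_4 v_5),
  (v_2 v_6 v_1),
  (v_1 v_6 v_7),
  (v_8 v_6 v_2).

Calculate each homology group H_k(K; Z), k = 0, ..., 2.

We work with the vertex ordering v_0 < v_1 < v_2 < v_3 < v_4 < v_5 < v_6 < v_7 < v_8. The simplices of K, each written with vertices in increasing order, are:

  0-simplices (9): [v_0], [v_1], [v_2], [v_3], [v_4], [v_5], [v_6], [v_7], [v_8]
  1-simplices (27): (27 of them)
  2-simplices (18): (18 of them)

so the chain groups are C_0 ≅ Z^9, C_1 ≅ Z^27, C_2 ≅ Z^18.

Boundary ∂_1: C_1 → C_0 is given by ∂[p,q] = [q] − [p]. For instance
  ∂[v_0,v_5] = [v_5] − [v_0].
This gives a 9×27 integer matrix of rank 8; reducing to Smith normal form yields diagonal entries (1,1,1,1,1,1,1,1).

∂_2: C_2 → C_1 acts by ∂[p,q,r] = [q,r] − [p,r] + [p,q]. For instance
  ∂[v_1,v_2,v_5] = [v_2,v_5] − [v_1,v_5] + [v_1,v_2],
  ∂[v_0,v_3,v_4] = [v_3,v_4] − [v_0,v_4] + [v_0,v_3].
As a 27×18 matrix over Z this has rank 17, with invariant factors (1,1,1,1,1,1,1,1,1,1,1,1,1,1,1,1,1).

Reading off H_k = ker ∂_k / im ∂_{k+1}:

  H_0: rank C_0 − rank ∂_1 = 9 − 8 = 1, and the invariant factors of ∂_1 are all 1, so H_0 ≅ Z.
  H_1: rank ker ∂_1 − rank ∂_2 = (27 − 8) − 17 = 2, and the invariant factors of ∂_2 are all 1, so H_1 ≅ Z^2.
  H_2: rank ker ∂_2 − rank ∂_3 = (18 − 17) − 0 = 1, and there is no ∂_3, so H_2 ≅ Z.

As a check, the Euler characteristic is 9 − 27 + 18 = 0, which agrees with 1 − 2 + 1 = 0.
(K is a triangulation of the torus T^2.)

H_0 ≅ Z,  H_1 ≅ Z^2,  H_2 ≅ Z.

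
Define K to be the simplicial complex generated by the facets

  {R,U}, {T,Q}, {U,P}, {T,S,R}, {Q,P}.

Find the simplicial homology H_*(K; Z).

Fix the vertex order P < Q < R < S < T < U and write every simplex with vertices in increasing order. Then dim K = 2 and the simplices of K are:

  0-simplices (6): P, Q, R, S, T, U
  1-simplices (7): PQ, PU, QT, RS, RT, RU, ST
  2-simplices (1): RST

so the chain groups are C_0 ≅ Z^6, C_1 ≅ Z^7, C_2 ≅ Z^1.

The boundary map ∂_1: C_1 → C_0 maps an edge to its endpoints' difference, ∂[p,q] = q − p.
The 6×7 boundary matrix has rank 5 and Smith normal form diag(1,1,1,1,1).

Boundary ∂_2: C_2 → C_1 maps a triangle to the signed sum of its edges. For instance
  ∂RST = ST − RT + RS.
This gives a 7×1 integer matrix of rank 1; reducing to Smith normal form yields diagonal entries (1).

From H_k ≅ ker(∂_k) / im(∂_{k+1}) we obtain:

  H_0: rank C_0 − rank ∂_1 = 6 − 5 = 1, and the invariant factors of ∂_1 are all 1, so H_0 = Z.
  H_1: rank ker ∂_1 − rank ∂_2 = (7 − 5) − 1 = 1, and the invariant factors of ∂_2 are all 1, so H_1 = Z.
  H_2: rank ker ∂_2 − rank ∂_3 = (1 − 1) − 0 = 0, and there is no ∂_3, so H_2 = 0.

As a check, the Euler characteristic is 6 − 7 + 1 = 0, which agrees with 1 − 1 + 0 = 0.

H_0 ≅ Z,  H_1 ≅ Z,  H_2 = 0.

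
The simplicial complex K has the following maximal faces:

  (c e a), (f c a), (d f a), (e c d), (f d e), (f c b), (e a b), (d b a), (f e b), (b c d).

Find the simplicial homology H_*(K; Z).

H_0 ≅ Z,  H_1 ≅ Z/2,  H_2 = 0.

K has 6 vertices, 15 edges, 10 triangles.
rank ∂_0 = 0, rank ∂_1 = 5 ⇒ b_0 = 6 − 0 − 5 = 1; all invariant factors of ∂_1 are 1 so no torsion. So H_0 ≅ Z.
rank ∂_1 = 5, rank ∂_2 = 10 ⇒ b_1 = 15 − 5 − 10 = 0; ∂_2 has invariant factor(s) [2] giving torsion. So H_1 ≅ Z/2.
rank ∂_2 = 10, rank ∂_3 = 0 ⇒ b_2 = 10 − 10 − 0 = 0. So H_2 ≅ 0.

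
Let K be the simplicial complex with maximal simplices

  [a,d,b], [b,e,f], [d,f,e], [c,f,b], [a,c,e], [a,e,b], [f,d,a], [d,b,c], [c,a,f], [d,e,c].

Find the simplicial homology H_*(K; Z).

Take the total order a < b < c < d < e < f on the vertex set. Then K (dimension 2) consists of the simplices:

  0-simplices (6): a, b, c, d, e, f
  1-simplices (15): ab, ac, ad, ae, af, bc, bd, be, bf, cd, ce, cf, de, df, ef
  2-simplices (10): abd, abe, ace, acf, adf, bcd, bcf, bef, cde, def

so the chain groups are C_0 ≅ Z^6, C_1 ≅ Z^15, C_2 ≅ Z^10.

The boundary map ∂_1: C_1 → C_0 sends each edge [p,q] (with p < q) to q − p.
As a 6×15 matrix over Z this has rank 5, with invariant factors (1,1,1,1,1).

∂_2: C_2 → C_1 maps a triangle to the signed sum of its edges. For instance
  ∂abd = bd − ad + ab,
  ∂acf = cf − af + ac.
As a 15×10 matrix over Z this has rank 10, with invariant factors (1,1,1,1,1,1,1,1,1,2).

Computing H_k = (kernel of ∂_k) / (image of ∂_{k+1}):

  H_0: rank C_0 − rank ∂_1 = 6 − 5 = 1, and the invariant factors of ∂_1 are all 1, so H_0 ≅ Z.
  H_1: rank ker ∂_1 − rank ∂_2 = (15 − 5) − 10 = 0, and ∂_2 has invariant factor 2 > 1, so H_1 ≅ Z/2.
  H_2: rank ker ∂_2 − rank ∂_3 = (10 − 10) − 0 = 0, and there is no ∂_3, so H_2 ≅ 0.

H_0 = Z,  H_1 = Z/2,  H_2 = 0.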